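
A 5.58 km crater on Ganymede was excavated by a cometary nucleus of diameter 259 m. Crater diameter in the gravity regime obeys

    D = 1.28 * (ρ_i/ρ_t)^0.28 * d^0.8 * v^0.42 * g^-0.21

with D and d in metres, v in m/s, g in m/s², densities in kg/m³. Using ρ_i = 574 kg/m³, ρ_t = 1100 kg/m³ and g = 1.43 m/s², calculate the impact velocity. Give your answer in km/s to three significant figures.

Rearranging for v: v = [D / (1.28 · (574/1100)^0.28 · 259^0.8 · 1.43^-0.21)]^(1/0.42).
D = 5580 m.
(574/1100)^0.28 = 0.8335
259^0.8 = 85.24
1.43^-0.21 = 0.9276
Denominator = 1.28 × 0.8335 × 85.24 × 0.9276 = 84.36
D / 84.36 = 5580 / 84.36 = 66.15
v = 66.15^(1/0.42) = 66.15^2.381 = 21611 m/s

v ≈ 21.6 km/s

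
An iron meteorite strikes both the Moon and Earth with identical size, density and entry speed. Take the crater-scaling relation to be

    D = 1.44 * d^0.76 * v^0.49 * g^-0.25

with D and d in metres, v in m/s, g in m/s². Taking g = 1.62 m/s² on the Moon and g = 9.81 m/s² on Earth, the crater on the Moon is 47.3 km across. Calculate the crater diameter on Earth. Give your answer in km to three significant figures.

All impactor-dependent factors cancel in the ratio, leaving D_Earth/D_Moon = (g_Earth/g_Moon)^-0.25.
(9.81/1.62)^-0.25 = 6.056^-0.25 = 0.6375
D_Earth = 0.6375 × 47.3 km = 30.2 km

D ≈ 30.2 km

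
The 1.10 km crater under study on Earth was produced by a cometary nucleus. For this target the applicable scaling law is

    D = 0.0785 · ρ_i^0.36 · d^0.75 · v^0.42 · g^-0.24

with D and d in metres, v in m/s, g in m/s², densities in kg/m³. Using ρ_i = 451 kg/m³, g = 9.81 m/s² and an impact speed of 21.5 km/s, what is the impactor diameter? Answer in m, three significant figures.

Rearranging for d: d = [D / (0.0785 · 451^0.36 · 21500^0.42 · 9.81^-0.24)]^(1/0.75).
D = 1100 m.
451^0.36 = 9.026
21500^0.42 = 66.01
9.81^-0.24 = 0.5781
Denominator = 0.0785 × 9.026 × 66.01 × 0.5781 = 27.04
D / 27.04 = 1100 / 27.04 = 40.68
d = 40.68^(1/0.75) = 40.68^1.3333 = 139.9 m

d ≈ 140 m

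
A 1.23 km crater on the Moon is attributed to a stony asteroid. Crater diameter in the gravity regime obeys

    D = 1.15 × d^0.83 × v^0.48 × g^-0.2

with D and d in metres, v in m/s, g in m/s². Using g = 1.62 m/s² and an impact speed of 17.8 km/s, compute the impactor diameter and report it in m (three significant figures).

d ≈ 17.5 m

Rearranging for d: d = [D / (1.15 · 17800^0.48 · 1.62^-0.2)]^(1/0.83).
D = 1230 m.
17800^0.48 = 109.7
1.62^-0.2 = 0.9080
Denominator = 1.15 × 109.7 × 0.9080 = 114.5
D / 114.5 = 1230 / 114.5 = 10.74
d = 10.74^(1/0.83) = 10.74^1.2048 = 17.46 m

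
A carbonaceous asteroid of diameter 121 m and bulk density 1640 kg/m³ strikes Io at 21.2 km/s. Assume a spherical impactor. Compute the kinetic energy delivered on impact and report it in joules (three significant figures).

v = 21200 m/s.
Mass m = (π/6) ρ d³ = (π/6) × 1640 × (121)³ = 1.521 × 10^9 kg
E = ½ m v² = 0.5 × 1.521 × 10^9 × (21200)² = 3.418 × 10^17 J

E ≈ 3.42 × 10^17 J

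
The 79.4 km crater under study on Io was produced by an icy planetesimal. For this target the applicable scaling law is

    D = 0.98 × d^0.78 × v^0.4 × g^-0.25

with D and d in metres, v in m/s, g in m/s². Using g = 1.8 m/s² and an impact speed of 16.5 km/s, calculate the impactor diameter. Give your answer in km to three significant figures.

Rearranging for d: d = [D / (0.98 · 16500^0.4 · 1.8^-0.25)]^(1/0.78).
D = 79400 m.
16500^0.4 = 48.64
1.8^-0.25 = 0.8633
Denominator = 0.98 × 48.64 × 0.8633 = 41.15
D / 41.15 = 79400 / 41.15 = 1930
d = 1930^(1/0.78) = 1930^1.2821 = 16308 m

d ≈ 16.3 km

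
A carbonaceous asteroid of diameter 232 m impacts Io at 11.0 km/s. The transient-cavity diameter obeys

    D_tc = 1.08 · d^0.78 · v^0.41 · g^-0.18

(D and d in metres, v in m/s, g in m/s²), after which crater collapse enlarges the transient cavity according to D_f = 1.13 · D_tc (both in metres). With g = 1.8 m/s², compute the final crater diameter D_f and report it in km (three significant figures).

v = 11000 m/s.
d^0.78 = 232^0.78 = 70.00
v^0.41 = 11000^0.41 = 45.39
g^-0.18 = 1.8^-0.18 = 0.8996
D_tc = 1.08 × 70.00 × 45.39 × 0.8996 = 3087 m
D_f = 1.13 × 3087 = 3488 m
     = 3.488 km

D_f ≈ 3.49 km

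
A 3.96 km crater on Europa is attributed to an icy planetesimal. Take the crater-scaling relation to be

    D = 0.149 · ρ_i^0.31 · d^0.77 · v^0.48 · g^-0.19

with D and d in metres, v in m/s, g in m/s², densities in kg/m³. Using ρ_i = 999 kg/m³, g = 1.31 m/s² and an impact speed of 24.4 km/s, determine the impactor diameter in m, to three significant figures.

d ≈ 68.0 m

Rearranging for d: d = [D / (0.149 · 999^0.31 · 24400^0.48 · 1.31^-0.19)]^(1/0.77).
D = 3960 m.
999^0.31 = 8.509
24400^0.48 = 127.6
1.31^-0.19 = 0.9500
Denominator = 0.149 × 8.509 × 127.6 × 0.9500 = 153.7
D / 153.7 = 3960 / 153.7 = 25.76
d = 25.76^(1/0.77) = 25.76^1.2987 = 67.98 m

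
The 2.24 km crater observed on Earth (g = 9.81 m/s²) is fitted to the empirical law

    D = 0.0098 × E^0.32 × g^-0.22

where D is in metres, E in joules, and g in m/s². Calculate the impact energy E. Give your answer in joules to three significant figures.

Rearranging: E = [D / (0.0098 · g^-0.22)]^(1/0.32).
D = 2240 m.
g^-0.22 = 9.81^-0.22 = 0.6051
D / (0.0098 × 0.6051) = 2240 / (5.930 × 10^-3) = 3.777 × 10^5
E = (3.777 × 10^5)^3.125 = 2.683 × 10^17 J

E ≈ 2.68 × 10^17 J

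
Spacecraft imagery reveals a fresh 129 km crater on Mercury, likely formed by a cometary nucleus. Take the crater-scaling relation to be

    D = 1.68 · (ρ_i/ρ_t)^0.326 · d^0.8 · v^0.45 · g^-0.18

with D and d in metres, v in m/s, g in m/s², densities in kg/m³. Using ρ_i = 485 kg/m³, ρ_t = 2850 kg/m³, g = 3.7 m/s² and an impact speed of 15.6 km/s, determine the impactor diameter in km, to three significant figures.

Rearranging for d: d = [D / (1.68 · (485/2850)^0.326 · 15600^0.45 · 3.7^-0.18)]^(1/0.8).
D = 129000 m.
(485/2850)^0.326 = 0.5614
15600^0.45 = 77.07
3.7^-0.18 = 0.7902
Denominator = 1.68 × 0.5614 × 77.07 × 0.7902 = 57.44
D / 57.44 = 129000 / 57.44 = 2246
d = 2246^(1/0.8) = 2246^1.25 = 15462 m

d ≈ 15.5 km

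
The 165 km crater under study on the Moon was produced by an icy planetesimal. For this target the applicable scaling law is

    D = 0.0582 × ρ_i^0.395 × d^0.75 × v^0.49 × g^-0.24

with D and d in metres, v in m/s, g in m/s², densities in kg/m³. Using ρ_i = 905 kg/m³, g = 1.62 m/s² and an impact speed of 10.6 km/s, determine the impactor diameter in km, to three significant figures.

Rearranging for d: d = [D / (0.0582 · 905^0.395 · 10600^0.49 · 1.62^-0.24)]^(1/0.75).
D = 165000 m.
905^0.395 = 14.72
10600^0.49 = 93.84
1.62^-0.24 = 0.8907
Denominator = 0.0582 × 14.72 × 93.84 × 0.8907 = 71.61
D / 71.61 = 165000 / 71.61 = 2304
d = 2304^(1/0.75) = 2304^1.3333 = 30423 m

d ≈ 30.4 km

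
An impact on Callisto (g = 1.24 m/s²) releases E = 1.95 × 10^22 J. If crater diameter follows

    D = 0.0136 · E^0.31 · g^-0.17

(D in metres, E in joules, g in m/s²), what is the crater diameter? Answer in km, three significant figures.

D ≈ 107 km

E^0.31 = (1.95 × 10^22)^0.31 = 8.127 × 10^6
g^-0.17 = 1.24^-0.17 = 0.9641
D = 0.0136 × 8.127 × 10^6 × 0.9641 = 1.066 × 10^5 m
   = 106.6 km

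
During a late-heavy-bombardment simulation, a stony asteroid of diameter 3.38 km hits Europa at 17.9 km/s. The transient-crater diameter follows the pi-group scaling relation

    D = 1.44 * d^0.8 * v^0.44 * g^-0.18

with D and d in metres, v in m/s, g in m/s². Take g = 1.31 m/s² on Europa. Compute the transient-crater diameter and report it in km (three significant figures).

D ≈ 67.9 km

In SI units: d = 3380 m, v = 17900 m/s.
d^0.8 = 3380^0.8 = 665.5
v^0.44 = 17900^0.44 = 74.35
g^-0.18 = 1.31^-0.18 = 0.9526
D = 1.44 × 665.5 × 74.35 × 0.9526 = 67874 m
   = 67.87 km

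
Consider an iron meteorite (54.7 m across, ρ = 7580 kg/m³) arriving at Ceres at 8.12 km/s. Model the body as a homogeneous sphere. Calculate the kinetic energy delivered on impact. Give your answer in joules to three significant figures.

E ≈ 2.14 × 10^16 J

v = 8120 m/s.
Mass m = (π/6) ρ d³ = (π/6) × 7580 × (54.7)³ = 6.496 × 10^8 kg
E = ½ m v² = 0.5 × 6.496 × 10^8 × (8120)² = 2.142 × 10^16 J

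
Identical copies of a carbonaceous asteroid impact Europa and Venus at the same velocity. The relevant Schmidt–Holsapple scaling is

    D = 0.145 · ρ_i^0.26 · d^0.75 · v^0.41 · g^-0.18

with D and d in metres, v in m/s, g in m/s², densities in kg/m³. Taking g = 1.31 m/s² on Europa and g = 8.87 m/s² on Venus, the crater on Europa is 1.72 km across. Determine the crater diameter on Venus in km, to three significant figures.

All impactor-dependent factors cancel in the ratio, leaving D_Venus/D_Europa = (g_Venus/g_Europa)^-0.18.
(8.87/1.31)^-0.18 = 6.771^-0.18 = 0.7087
D_Venus = 0.7087 × 1.72 km = 1.22 km

D ≈ 1.22 km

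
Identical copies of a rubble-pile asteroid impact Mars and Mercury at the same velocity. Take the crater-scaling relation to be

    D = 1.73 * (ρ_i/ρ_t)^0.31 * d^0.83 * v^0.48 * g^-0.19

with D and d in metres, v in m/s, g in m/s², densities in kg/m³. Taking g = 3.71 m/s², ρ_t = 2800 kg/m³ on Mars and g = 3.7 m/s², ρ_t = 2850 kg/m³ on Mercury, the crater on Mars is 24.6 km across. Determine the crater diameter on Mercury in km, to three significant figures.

The impactor-only factors (d, v, ρ_i) cancel in the ratio, leaving D_Mercury/D_Mars = (g_Mercury/g_Mars)^-0.19 · (ρ_t,Mars/ρ_t,Mercury)^0.31.
(3.7/3.71)^-0.19 = 0.9973^-0.19 = 1.001
(2800/2850)^0.31 = 0.9825^0.31 = 0.9945
Ratio = 1.001 × 0.9945 = 0.9955
D_Mercury = 0.9955 × 24.6 km = 24.5 km

D ≈ 24.5 km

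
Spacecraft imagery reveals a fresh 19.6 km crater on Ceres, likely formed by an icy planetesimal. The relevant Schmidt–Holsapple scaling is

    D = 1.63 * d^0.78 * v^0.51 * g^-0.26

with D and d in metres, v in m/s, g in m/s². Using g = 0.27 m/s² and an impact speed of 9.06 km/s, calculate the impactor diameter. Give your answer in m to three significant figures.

d ≈ 284 m

Rearranging for d: d = [D / (1.63 · 9060^0.51 · 0.27^-0.26)]^(1/0.78).
D = 19600 m.
9060^0.51 = 104.3
0.27^-0.26 = 1.406
Denominator = 1.63 × 104.3 × 1.406 = 239.0
D / 239.0 = 19600 / 239.0 = 82.01
d = 82.01^(1/0.78) = 82.01^1.2821 = 284.3 m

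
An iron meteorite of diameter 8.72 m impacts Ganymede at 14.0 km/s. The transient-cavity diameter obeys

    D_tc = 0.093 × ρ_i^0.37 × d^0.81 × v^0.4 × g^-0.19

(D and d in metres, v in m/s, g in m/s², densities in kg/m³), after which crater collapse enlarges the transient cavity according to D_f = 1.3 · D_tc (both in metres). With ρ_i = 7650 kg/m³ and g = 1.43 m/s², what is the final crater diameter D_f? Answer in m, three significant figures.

v = 14000 m/s.
ρ_i^0.37 = 7650^0.37 = 27.35
d^0.81 = 8.72^0.81 = 5.779
v^0.4 = 14000^0.4 = 45.55
g^-0.19 = 1.43^-0.19 = 0.9343
D_tc = 0.093 × 27.35 × 5.779 × 45.55 × 0.9343 = 625.6 m
D_f = 1.3 × 625.6 = 813.3 m

D_f ≈ 813 m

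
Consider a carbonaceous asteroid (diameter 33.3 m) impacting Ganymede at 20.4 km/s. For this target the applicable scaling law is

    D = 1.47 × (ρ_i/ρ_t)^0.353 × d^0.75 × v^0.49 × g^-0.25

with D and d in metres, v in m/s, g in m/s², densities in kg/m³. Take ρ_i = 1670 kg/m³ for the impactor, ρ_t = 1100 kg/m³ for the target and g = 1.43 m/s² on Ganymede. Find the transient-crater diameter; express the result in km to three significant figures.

In SI units: v = 20400 m/s.
(ρ_i/ρ_t)^0.353 = (1670/1100)^0.353 = 1.159
d^0.75 = 33.3^0.75 = 13.86
v^0.49 = 20400^0.49 = 129.3
g^-0.25 = 1.43^-0.25 = 0.9145
D = 1.47 × 1.159 × 13.86 × 129.3 × 0.9145 = 2792 m
   = 2.792 km

D ≈ 2.79 km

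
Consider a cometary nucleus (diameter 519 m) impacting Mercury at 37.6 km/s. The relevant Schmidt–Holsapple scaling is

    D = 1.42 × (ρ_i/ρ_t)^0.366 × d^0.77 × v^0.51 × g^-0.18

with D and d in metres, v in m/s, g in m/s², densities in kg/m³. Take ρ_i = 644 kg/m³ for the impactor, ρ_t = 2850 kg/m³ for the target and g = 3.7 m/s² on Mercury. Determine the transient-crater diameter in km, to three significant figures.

In SI units: v = 37600 m/s.
(ρ_i/ρ_t)^0.366 = (644/2850)^0.366 = 0.5802
d^0.77 = 519^0.77 = 123.2
v^0.51 = 37600^0.51 = 215.4
g^-0.18 = 3.7^-0.18 = 0.7902
D = 1.42 × 0.5802 × 123.2 × 215.4 × 0.7902 = 17277 m
   = 17.28 km

D ≈ 17.3 km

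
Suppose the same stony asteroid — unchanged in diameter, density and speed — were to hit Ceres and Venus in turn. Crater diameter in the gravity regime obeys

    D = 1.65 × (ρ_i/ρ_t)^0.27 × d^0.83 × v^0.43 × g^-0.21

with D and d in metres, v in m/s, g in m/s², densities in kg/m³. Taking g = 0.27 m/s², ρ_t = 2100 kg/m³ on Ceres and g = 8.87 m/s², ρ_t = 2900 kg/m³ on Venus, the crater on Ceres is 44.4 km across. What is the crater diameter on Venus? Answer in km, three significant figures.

D ≈ 19.5 km

The impactor-only factors (d, v, ρ_i) cancel in the ratio, leaving D_Venus/D_Ceres = (g_Venus/g_Ceres)^-0.21 · (ρ_t,Ceres/ρ_t,Venus)^0.27.
(8.87/0.27)^-0.21 = 32.85^-0.21 = 0.4803
(2100/2900)^0.27 = 0.7241^0.27 = 0.9165
Ratio = 0.4803 × 0.9165 = 0.4402
D_Venus = 0.4402 × 44.4 km = 19.5 km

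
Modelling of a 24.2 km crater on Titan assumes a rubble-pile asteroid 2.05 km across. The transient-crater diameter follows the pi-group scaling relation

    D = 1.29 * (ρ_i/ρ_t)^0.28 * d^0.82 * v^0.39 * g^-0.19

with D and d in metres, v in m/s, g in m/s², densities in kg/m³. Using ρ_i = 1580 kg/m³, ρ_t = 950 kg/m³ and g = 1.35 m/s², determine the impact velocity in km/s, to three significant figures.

Rearranging for v: v = [D / (1.29 · (1580/950)^0.28 · 2050^0.82 · 1.35^-0.19)]^(1/0.39).
D = 24200 m.
(1580/950)^0.28 = 1.153
2050^0.82 = 519.6
1.35^-0.19 = 0.9446
Denominator = 1.29 × 1.153 × 519.6 × 0.9446 = 730.0
D / 730.0 = 24200 / 730.0 = 33.15
v = 33.15^(1/0.39) = 33.15^2.5641 = 7919 m/s

v ≈ 7.92 km/s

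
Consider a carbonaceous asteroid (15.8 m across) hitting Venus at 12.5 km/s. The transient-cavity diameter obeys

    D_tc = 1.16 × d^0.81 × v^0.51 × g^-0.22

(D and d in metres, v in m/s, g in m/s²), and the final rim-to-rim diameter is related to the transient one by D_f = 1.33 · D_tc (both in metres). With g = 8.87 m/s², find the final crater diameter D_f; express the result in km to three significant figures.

v = 12500 m/s.
d^0.81 = 15.8^0.81 = 9.352
v^0.51 = 12500^0.51 = 122.9
g^-0.22 = 8.87^-0.22 = 0.6187
D_tc = 1.16 × 9.352 × 122.9 × 0.6187 = 824.9 m
D_f = 1.33 × 824.9 = 1097 m
     = 1.097 km

D_f ≈ 1.10 km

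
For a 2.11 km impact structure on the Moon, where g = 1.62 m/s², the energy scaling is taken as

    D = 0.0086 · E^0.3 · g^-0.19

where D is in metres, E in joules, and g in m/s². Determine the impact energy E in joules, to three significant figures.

Rearranging: E = [D / (0.0086 · g^-0.19)]^(1/0.3).
D = 2110 m.
g^-0.19 = 1.62^-0.19 = 0.9124
D / (0.0086 × 0.9124) = 2110 / (7.847 × 10^-3) = 2.689 × 10^5
E = (2.689 × 10^5)^3.3333 = 1.254 × 10^18 J

E ≈ 1.25 × 10^18 J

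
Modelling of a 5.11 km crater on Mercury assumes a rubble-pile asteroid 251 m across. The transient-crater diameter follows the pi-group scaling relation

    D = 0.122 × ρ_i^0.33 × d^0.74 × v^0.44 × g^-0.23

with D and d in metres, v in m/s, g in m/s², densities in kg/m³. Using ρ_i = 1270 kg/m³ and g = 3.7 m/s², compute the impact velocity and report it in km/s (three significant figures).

v ≈ 27.4 km/s

Rearranging for v: v = [D / (0.122 · 1270^0.33 · 251^0.74 · 3.7^-0.23)]^(1/0.44).
D = 5110 m.
1270^0.33 = 10.57
251^0.74 = 59.67
3.7^-0.23 = 0.7401
Denominator = 0.122 × 10.57 × 59.67 × 0.7401 = 56.95
D / 56.95 = 5110 / 56.95 = 89.73
v = 89.73^(1/0.44) = 89.73^2.2727 = 27444 m/s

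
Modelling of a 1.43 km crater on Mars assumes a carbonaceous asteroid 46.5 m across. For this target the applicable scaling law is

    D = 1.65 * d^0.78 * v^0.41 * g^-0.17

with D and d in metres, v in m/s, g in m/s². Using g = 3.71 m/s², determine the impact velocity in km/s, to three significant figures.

Rearranging for v: v = [D / (1.65 · 46.5^0.78 · 3.71^-0.17)]^(1/0.41).
D = 1430 m.
46.5^0.78 = 19.98
3.71^-0.17 = 0.8002
Denominator = 1.65 × 19.98 × 0.8002 = 26.38
D / 26.38 = 1430 / 26.38 = 54.21
v = 54.21^(1/0.41) = 54.21^2.439 = 16960 m/s

v ≈ 17.0 km/s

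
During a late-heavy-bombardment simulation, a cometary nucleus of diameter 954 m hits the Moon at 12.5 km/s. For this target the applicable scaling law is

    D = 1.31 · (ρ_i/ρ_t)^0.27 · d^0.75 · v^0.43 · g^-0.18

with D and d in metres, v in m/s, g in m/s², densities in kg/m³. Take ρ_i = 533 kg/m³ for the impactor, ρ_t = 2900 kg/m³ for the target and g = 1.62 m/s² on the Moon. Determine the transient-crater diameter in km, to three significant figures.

In SI units: v = 12500 m/s.
(ρ_i/ρ_t)^0.27 = (533/2900)^0.27 = 0.6329
d^0.75 = 954^0.75 = 171.7
v^0.43 = 12500^0.43 = 57.77
g^-0.18 = 1.62^-0.18 = 0.9168
D = 1.31 × 0.6329 × 171.7 × 57.77 × 0.9168 = 7540 m
   = 7.540 km

D ≈ 7.54 km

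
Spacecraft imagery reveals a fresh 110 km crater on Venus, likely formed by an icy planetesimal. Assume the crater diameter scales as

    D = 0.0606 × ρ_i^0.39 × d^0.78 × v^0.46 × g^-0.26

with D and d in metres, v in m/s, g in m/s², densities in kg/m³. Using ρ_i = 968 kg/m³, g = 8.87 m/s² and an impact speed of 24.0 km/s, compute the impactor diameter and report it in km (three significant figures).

Rearranging for d: d = [D / (0.0606 · 968^0.39 · 24000^0.46 · 8.87^-0.26)]^(1/0.78).
D = 110000 m.
968^0.39 = 14.60
24000^0.46 = 103.5
8.87^-0.26 = 0.5669
Denominator = 0.0606 × 14.60 × 103.5 × 0.5669 = 51.91
D / 51.91 = 110000 / 51.91 = 2119
d = 2119^(1/0.78) = 2119^1.2821 = 18384 m

d ≈ 18.4 km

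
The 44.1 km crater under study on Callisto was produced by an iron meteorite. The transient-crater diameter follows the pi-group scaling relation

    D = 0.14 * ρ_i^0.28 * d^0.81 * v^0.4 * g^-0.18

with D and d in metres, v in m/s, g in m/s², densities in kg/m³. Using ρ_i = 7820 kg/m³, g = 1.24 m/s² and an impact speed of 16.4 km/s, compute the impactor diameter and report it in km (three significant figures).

d ≈ 2.41 km

Rearranging for d: d = [D / (0.14 · 7820^0.28 · 16400^0.4 · 1.24^-0.18)]^(1/0.81).
D = 44100 m.
7820^0.28 = 12.31
16400^0.4 = 48.52
1.24^-0.18 = 0.9620
Denominator = 0.14 × 12.31 × 48.52 × 0.9620 = 80.44
D / 80.44 = 44100 / 80.44 = 548.2
d = 548.2^(1/0.81) = 548.2^1.2346 = 2407 m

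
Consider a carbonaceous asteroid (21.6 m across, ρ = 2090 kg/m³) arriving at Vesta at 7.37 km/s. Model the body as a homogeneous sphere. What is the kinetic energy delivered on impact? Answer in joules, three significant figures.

v = 7370 m/s.
Mass m = (π/6) ρ d³ = (π/6) × 2090 × (21.6)³ = 1.103 × 10^7 kg
E = ½ m v² = 0.5 × 1.103 × 10^7 × (7370)² = 2.996 × 10^14 J

E ≈ 3.00 × 10^14 J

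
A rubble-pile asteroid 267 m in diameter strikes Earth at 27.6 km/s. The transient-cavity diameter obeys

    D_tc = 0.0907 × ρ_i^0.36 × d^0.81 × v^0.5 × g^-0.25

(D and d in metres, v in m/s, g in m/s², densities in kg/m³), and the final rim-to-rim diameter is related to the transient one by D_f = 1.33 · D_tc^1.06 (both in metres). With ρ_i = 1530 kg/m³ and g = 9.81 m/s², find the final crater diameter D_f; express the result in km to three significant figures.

v = 27600 m/s.
ρ_i^0.36 = 1530^0.36 = 14.01
d^0.81 = 267^0.81 = 92.36
v^0.5 = 27600^0.5 = 166.1
g^-0.25 = 9.81^-0.25 = 0.5650
D_tc = 0.0907 × 14.01 × 92.36 × 166.1 × 0.5650 = 11010 m
D_f = 1.33 × (11010)^1.06 = 25594 m
     = 25.59 km

D_f ≈ 25.6 km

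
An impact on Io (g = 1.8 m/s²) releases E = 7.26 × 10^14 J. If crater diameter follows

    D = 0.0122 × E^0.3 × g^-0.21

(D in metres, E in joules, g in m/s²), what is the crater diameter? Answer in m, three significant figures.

E^0.3 = (7.26 × 10^14)^0.3 = 2.873 × 10^4
g^-0.21 = 1.8^-0.21 = 0.8839
D = 0.0122 × 2.873 × 10^4 × 0.8839 = 309.8 m

D ≈ 310 m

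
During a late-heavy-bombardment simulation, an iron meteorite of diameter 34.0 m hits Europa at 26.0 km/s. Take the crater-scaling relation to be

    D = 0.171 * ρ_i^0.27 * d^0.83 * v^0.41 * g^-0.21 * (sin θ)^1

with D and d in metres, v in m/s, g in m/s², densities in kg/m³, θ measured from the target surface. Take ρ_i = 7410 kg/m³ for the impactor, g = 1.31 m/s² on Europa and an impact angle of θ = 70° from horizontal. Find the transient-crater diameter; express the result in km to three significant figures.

D ≈ 2.03 km

In SI units: v = 26000 m/s.
ρ_i^0.27 = 7410^0.27 = 11.09
d^0.83 = 34^0.83 = 18.67
v^0.41 = 26000^0.41 = 64.59
g^-0.21 = 1.31^-0.21 = 0.9449
(sin 70°)^1 = 0.9397^1 = 0.9397
D = 0.171 × 11.09 × 18.67 × 64.59 × 0.9449 × 0.9397 = 2031 m
   = 2.031 km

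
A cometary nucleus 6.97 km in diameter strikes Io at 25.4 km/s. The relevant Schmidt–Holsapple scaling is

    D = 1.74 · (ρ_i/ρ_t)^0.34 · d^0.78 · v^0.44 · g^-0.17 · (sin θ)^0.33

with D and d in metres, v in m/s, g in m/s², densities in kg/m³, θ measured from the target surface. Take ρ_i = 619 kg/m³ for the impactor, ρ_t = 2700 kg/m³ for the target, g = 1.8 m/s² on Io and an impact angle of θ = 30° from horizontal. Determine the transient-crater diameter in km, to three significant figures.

In SI units: d = 6970 m, v = 25400 m/s.
(ρ_i/ρ_t)^0.34 = (619/2700)^0.34 = 0.6061
d^0.78 = 6970^0.78 = 994.8
v^0.44 = 25400^0.44 = 86.72
g^-0.17 = 1.8^-0.17 = 0.9049
(sin 30°)^0.33 = 0.5000^0.33 = 0.7955
D = 1.74 × 0.6061 × 994.8 × 86.72 × 0.9049 × 0.7955 = 65492 m
   = 65.49 km

D ≈ 65.5 km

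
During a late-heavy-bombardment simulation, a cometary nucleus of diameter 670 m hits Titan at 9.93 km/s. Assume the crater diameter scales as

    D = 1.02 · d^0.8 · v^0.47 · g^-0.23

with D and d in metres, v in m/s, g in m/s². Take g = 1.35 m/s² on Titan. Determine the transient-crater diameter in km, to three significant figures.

In SI units: v = 9930 m/s.
d^0.8 = 670^0.8 = 182.3
v^0.47 = 9930^0.47 = 75.61
g^-0.23 = 1.35^-0.23 = 0.9333
D = 1.02 × 182.3 × 75.61 × 0.9333 = 13122 m
   = 13.12 km

D ≈ 13.1 km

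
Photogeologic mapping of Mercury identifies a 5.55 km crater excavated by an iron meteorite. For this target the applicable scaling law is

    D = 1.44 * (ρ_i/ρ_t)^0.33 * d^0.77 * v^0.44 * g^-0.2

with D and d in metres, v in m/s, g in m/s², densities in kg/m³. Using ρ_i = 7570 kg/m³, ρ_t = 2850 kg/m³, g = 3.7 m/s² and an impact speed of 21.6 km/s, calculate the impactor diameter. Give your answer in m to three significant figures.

Rearranging for d: d = [D / (1.44 · (7570/2850)^0.33 · 21600^0.44 · 3.7^-0.2)]^(1/0.77).
D = 5550 m.
(7570/2850)^0.33 = 1.380
21600^0.44 = 80.75
3.7^-0.2 = 0.7698
Denominator = 1.44 × 1.380 × 80.75 × 0.7698 = 123.5
D / 123.5 = 5550 / 123.5 = 44.94
d = 44.94^(1/0.77) = 44.94^1.2987 = 140.0 m

d ≈ 140 m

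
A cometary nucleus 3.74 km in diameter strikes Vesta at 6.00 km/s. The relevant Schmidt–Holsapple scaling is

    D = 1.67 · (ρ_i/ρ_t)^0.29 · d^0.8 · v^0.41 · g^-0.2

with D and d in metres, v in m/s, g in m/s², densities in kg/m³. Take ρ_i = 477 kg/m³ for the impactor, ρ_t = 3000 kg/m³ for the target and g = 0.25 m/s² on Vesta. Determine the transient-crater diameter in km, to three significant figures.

D ≈ 33.0 km

In SI units: d = 3740 m, v = 6000 m/s.
(ρ_i/ρ_t)^0.29 = (477/3000)^0.29 = 0.5867
d^0.8 = 3740^0.8 = 721.6
v^0.41 = 6000^0.41 = 35.40
g^-0.2 = 0.25^-0.2 = 1.320
D = 1.67 × 0.5867 × 721.6 × 35.40 × 1.320 = 33037 m
   = 33.04 km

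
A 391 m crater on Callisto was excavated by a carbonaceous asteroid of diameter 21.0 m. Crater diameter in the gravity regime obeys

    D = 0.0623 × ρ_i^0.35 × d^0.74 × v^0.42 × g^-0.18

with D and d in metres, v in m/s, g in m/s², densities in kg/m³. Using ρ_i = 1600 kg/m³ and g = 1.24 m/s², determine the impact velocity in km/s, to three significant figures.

v ≈ 12.1 km/s

Rearranging for v: v = [D / (0.0623 · 1600^0.35 · 21^0.74 · 1.24^-0.18)]^(1/0.42).
1600^0.35 = 13.23
21^0.74 = 9.516
1.24^-0.18 = 0.9620
Denominator = 0.0623 × 13.23 × 9.516 × 0.9620 = 7.545
D / 7.545 = 391 / 7.545 = 51.82
v = 51.82^(1/0.42) = 51.82^2.381 = 12084 m/s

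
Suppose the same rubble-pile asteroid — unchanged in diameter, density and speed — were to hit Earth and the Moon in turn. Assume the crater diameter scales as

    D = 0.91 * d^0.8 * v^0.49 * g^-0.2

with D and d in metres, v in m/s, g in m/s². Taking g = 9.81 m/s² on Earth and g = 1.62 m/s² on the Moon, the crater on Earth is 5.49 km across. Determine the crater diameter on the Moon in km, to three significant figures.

All impactor-dependent factors cancel in the ratio, leaving D_Moon/D_Earth = (g_Moon/g_Earth)^-0.2.
(1.62/9.81)^-0.2 = 0.1651^-0.2 = 1.434
D_Moon = 1.434 × 5.49 km = 7.87 km

D ≈ 7.87 km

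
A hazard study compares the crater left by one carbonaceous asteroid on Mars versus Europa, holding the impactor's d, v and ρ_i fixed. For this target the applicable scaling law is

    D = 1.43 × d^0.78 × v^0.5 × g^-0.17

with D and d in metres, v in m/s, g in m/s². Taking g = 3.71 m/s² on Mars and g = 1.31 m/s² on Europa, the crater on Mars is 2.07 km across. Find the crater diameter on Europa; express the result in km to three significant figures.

D ≈ 2.47 km

All impactor-dependent factors cancel in the ratio, leaving D_Europa/D_Mars = (g_Europa/g_Mars)^-0.17.
(1.31/3.71)^-0.17 = 0.3531^-0.17 = 1.194
D_Europa = 1.194 × 2.07 km = 2.47 km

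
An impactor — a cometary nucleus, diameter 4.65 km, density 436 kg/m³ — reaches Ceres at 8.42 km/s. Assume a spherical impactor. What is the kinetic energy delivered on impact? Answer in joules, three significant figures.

d = 4650 m; v = 8420 m/s.
Mass m = (π/6) ρ d³ = (π/6) × 436 × (4650)³ = 2.295 × 10^13 kg
E = ½ m v² = 0.5 × 2.295 × 10^13 × (8420)² = 8.135 × 10^20 J

E ≈ 8.14 × 10^20 J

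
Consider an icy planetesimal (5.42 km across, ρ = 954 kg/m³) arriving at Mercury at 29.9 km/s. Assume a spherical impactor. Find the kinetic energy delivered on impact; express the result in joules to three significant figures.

d = 5420 m; v = 29900 m/s.
Mass m = (π/6) ρ d³ = (π/6) × 954 × (5420)³ = 7.953 × 10^13 kg
E = ½ m v² = 0.5 × 7.953 × 10^13 × (29900)² = 3.555 × 10^22 J

E ≈ 3.56 × 10^22 J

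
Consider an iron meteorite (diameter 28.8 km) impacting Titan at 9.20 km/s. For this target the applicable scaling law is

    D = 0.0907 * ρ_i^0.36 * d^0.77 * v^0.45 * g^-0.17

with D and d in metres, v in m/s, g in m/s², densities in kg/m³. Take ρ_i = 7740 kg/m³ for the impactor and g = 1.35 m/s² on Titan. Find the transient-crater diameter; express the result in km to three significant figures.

D ≈ 357 km

In SI units: d = 28800 m, v = 9200 m/s.
ρ_i^0.36 = 7740^0.36 = 25.12
d^0.77 = 28800^0.77 = 2715
v^0.45 = 9200^0.45 = 60.77
g^-0.17 = 1.35^-0.17 = 0.9503
D = 0.0907 × 25.12 × 2715 × 60.77 × 0.9503 = 3.572 × 10^5 m
   = 357.2 km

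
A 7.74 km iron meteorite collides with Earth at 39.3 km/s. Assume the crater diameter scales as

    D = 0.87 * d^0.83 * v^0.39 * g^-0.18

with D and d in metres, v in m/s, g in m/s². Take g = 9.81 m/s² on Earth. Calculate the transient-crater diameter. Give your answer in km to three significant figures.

In SI units: d = 7740 m, v = 39300 m/s.
d^0.83 = 7740^0.83 = 1689
v^0.39 = 39300^0.39 = 61.92
g^-0.18 = 9.81^-0.18 = 0.6630
D = 0.87 × 1689 × 61.92 × 0.6630 = 60324 m
   = 60.32 km

D ≈ 60.3 km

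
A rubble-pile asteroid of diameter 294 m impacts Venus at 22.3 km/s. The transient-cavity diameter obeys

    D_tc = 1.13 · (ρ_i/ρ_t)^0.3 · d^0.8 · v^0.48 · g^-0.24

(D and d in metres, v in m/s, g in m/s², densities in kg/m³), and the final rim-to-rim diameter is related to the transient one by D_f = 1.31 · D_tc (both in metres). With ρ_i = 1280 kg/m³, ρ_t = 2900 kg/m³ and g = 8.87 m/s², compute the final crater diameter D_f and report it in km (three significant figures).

v = 22300 m/s.
(ρ_i/ρ_t)^0.3 = (1280/2900)^0.3 = 0.7824
d^0.8 = 294^0.8 = 94.34
v^0.48 = 22300^0.48 = 122.2
g^-0.24 = 8.87^-0.24 = 0.5922
D_tc = 1.13 × 0.7824 × 94.34 × 122.2 × 0.5922 = 6036 m
D_f = 1.31 × 6036 = 7907 m
     = 7.907 km

D_f ≈ 7.91 km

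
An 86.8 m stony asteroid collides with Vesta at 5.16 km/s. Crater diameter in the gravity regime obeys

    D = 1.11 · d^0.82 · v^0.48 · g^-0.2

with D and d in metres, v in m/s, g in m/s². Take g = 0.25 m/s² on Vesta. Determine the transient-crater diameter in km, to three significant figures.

In SI units: v = 5160 m/s.
d^0.82 = 86.8^0.82 = 38.87
v^0.48 = 5160^0.48 = 60.54
g^-0.2 = 0.25^-0.2 = 1.320
D = 1.11 × 38.87 × 60.54 × 1.320 = 3448 m
   = 3.448 km

D ≈ 3.45 km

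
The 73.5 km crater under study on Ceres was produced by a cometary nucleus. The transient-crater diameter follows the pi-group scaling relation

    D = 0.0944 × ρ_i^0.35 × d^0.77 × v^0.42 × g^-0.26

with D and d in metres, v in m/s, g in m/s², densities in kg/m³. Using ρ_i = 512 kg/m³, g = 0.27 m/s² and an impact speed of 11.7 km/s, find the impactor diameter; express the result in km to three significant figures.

Rearranging for d: d = [D / (0.0944 · 512^0.35 · 11700^0.42 · 0.27^-0.26)]^(1/0.77).
D = 73500 m.
512^0.35 = 8.877
11700^0.42 = 51.13
0.27^-0.26 = 1.406
Denominator = 0.0944 × 8.877 × 51.13 × 1.406 = 60.24
D / 60.24 = 73500 / 60.24 = 1220
d = 1220^(1/0.77) = 1220^1.2987 = 10192 m

d ≈ 10.2 km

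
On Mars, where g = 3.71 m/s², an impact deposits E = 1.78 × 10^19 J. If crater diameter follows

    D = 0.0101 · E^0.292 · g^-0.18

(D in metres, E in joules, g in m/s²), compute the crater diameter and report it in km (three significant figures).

E^0.292 = (1.78 × 10^19)^0.292 = 4.179 × 10^5
g^-0.18 = 3.71^-0.18 = 0.7898
D = 0.0101 × 4.179 × 10^5 × 0.7898 = 3334 m
   = 3.334 km

D ≈ 3.33 km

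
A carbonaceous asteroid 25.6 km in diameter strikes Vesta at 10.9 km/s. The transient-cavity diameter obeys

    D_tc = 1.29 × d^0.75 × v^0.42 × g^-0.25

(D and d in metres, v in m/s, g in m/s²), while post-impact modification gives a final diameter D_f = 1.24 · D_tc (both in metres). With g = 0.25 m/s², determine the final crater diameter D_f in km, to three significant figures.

D_f ≈ 227 km

In SI: d = 25600 m, v = 10900 m/s.
d^0.75 = 25600^0.75 = 2024
v^0.42 = 10900^0.42 = 49.63
g^-0.25 = 0.25^-0.25 = 1.414
D_tc = 1.29 × 2024 × 49.63 × 1.414 = 1.832 × 10^5 m
D_f = 1.24 × 1.832 × 10^5 = 2.272 × 10^5 m
     = 227.2 km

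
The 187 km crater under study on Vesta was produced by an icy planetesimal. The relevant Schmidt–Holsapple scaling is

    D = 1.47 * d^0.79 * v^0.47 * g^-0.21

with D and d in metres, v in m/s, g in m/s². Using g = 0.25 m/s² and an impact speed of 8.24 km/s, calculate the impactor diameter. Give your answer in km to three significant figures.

Rearranging for d: d = [D / (1.47 · 8240^0.47 · 0.25^-0.21)]^(1/0.79).
D = 187000 m.
8240^0.47 = 69.26
0.25^-0.21 = 1.338
Denominator = 1.47 × 69.26 × 1.338 = 136.2
D / 136.2 = 187000 / 136.2 = 1373
d = 1373^(1/0.79) = 1373^1.2658 = 9368 m

d ≈ 9.37 km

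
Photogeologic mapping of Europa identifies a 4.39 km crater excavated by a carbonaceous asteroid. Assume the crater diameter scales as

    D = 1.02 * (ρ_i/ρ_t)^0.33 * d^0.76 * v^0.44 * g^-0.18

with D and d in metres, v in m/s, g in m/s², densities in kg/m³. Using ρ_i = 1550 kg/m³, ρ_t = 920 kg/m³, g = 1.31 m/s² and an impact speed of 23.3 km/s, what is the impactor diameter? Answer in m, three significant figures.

d ≈ 152 m

Rearranging for d: d = [D / (1.02 · (1550/920)^0.33 · 23300^0.44 · 1.31^-0.18)]^(1/0.76).
D = 4390 m.
(1550/920)^0.33 = 1.188
23300^0.44 = 83.49
1.31^-0.18 = 0.9526
Denominator = 1.02 × 1.188 × 83.49 × 0.9526 = 96.37
D / 96.37 = 4390 / 96.37 = 45.55
d = 45.55^(1/0.76) = 45.55^1.3158 = 152.1 m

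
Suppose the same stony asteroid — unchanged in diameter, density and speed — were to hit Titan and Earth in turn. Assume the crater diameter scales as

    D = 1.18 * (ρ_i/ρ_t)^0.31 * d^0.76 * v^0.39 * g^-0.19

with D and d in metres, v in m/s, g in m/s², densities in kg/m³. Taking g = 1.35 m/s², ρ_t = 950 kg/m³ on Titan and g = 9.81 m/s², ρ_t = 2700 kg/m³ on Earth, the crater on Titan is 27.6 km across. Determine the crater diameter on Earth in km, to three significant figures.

The impactor-only factors (d, v, ρ_i) cancel in the ratio, leaving D_Earth/D_Titan = (g_Earth/g_Titan)^-0.19 · (ρ_t,Titan/ρ_t,Earth)^0.31.
(9.81/1.35)^-0.19 = 7.267^-0.19 = 0.6860
(950/2700)^0.31 = 0.3519^0.31 = 0.7234
Ratio = 0.6860 × 0.7234 = 0.4963
D_Earth = 0.4963 × 27.6 km = 13.7 km

D ≈ 13.7 km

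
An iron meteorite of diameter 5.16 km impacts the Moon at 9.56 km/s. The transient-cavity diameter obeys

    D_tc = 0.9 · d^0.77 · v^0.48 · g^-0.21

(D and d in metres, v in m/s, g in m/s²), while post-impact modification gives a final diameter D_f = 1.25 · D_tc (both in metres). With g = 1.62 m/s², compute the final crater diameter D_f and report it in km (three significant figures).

D_f ≈ 59.8 km

In SI: d = 5160 m, v = 9560 m/s.
d^0.77 = 5160^0.77 = 722.3
v^0.48 = 9560^0.48 = 81.40
g^-0.21 = 1.62^-0.21 = 0.9037
D_tc = 0.9 × 722.3 × 81.40 × 0.9037 = 47820 m
D_f = 1.25 × 47820 = 59775 m
     = 59.77 km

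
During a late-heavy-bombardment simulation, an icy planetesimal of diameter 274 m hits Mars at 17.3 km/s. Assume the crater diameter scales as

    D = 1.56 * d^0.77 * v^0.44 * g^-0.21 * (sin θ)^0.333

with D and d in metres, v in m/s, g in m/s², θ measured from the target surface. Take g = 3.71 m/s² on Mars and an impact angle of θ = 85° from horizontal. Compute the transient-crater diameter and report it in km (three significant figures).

D ≈ 6.53 km

In SI units: v = 17300 m/s.
d^0.77 = 274^0.77 = 75.35
v^0.44 = 17300^0.44 = 73.24
g^-0.21 = 3.71^-0.21 = 0.7593
(sin 85°)^0.333 = 0.9962^0.333 = 0.9987
D = 1.56 × 75.35 × 73.24 × 0.7593 × 0.9987 = 6528 m
   = 6.528 km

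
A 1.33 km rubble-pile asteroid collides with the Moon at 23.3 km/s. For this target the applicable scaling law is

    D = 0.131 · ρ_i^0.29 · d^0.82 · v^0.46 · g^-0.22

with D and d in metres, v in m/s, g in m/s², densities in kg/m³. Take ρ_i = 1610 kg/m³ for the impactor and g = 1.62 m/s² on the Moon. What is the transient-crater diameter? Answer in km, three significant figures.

In SI units: d = 1330 m, v = 23300 m/s.
ρ_i^0.29 = 1610^0.29 = 8.511
d^0.82 = 1330^0.82 = 364.4
v^0.46 = 23300^0.46 = 102.1
g^-0.22 = 1.62^-0.22 = 0.8993
D = 0.131 × 8.511 × 364.4 × 102.1 × 0.8993 = 37304 m
   = 37.30 km

D ≈ 37.3 km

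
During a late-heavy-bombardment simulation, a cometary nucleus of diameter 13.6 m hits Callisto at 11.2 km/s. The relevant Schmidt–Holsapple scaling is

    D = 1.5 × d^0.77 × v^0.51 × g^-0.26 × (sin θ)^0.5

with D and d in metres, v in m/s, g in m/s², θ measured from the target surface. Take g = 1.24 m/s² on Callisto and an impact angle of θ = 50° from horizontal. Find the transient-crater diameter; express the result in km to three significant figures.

In SI units: v = 11200 m/s.
d^0.77 = 13.6^0.77 = 7.461
v^0.51 = 11200^0.51 = 116.2
g^-0.26 = 1.24^-0.26 = 0.9456
(sin 50°)^0.5 = 0.7660^0.5 = 0.8752
D = 1.5 × 7.461 × 116.2 × 0.9456 × 0.8752 = 1076 m
   = 1.076 km

D ≈ 1.08 km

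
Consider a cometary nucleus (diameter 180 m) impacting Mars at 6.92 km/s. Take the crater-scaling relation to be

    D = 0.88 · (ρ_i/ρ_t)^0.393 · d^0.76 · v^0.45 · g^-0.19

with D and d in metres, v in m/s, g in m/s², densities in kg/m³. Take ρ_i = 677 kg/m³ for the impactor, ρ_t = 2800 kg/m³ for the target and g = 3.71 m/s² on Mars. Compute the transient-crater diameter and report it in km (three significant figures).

D ≈ 1.09 km

In SI units: v = 6920 m/s.
(ρ_i/ρ_t)^0.393 = (677/2800)^0.393 = 0.5724
d^0.76 = 180^0.76 = 51.76
v^0.45 = 6920^0.45 = 53.46
g^-0.19 = 3.71^-0.19 = 0.7795
D = 0.88 × 0.5724 × 51.76 × 53.46 × 0.7795 = 1086 m
   = 1.086 km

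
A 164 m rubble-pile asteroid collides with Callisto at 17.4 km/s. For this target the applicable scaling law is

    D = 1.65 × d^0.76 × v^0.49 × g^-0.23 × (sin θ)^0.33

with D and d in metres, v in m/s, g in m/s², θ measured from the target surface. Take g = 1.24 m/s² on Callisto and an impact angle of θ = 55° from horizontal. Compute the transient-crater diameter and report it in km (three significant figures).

D ≈ 8.48 km

In SI units: v = 17400 m/s.
d^0.76 = 164^0.76 = 48.23
v^0.49 = 17400^0.49 = 119.6
g^-0.23 = 1.24^-0.23 = 0.9517
(sin 55°)^0.33 = 0.8192^0.33 = 0.9363
D = 1.65 × 48.23 × 119.6 × 0.9517 × 0.9363 = 8481 m
   = 8.481 km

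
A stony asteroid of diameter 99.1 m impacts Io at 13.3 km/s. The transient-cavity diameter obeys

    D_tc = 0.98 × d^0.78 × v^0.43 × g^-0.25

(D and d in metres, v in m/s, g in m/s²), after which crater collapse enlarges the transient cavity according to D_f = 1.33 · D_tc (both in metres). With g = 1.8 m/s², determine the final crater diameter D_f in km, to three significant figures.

D_f ≈ 2.41 km

v = 13300 m/s.
d^0.78 = 99.1^0.78 = 36.05
v^0.43 = 13300^0.43 = 59.33
g^-0.25 = 1.8^-0.25 = 0.8633
D_tc = 0.98 × 36.05 × 59.33 × 0.8633 = 1810 m
D_f = 1.33 × 1810 = 2407 m
     = 2.407 km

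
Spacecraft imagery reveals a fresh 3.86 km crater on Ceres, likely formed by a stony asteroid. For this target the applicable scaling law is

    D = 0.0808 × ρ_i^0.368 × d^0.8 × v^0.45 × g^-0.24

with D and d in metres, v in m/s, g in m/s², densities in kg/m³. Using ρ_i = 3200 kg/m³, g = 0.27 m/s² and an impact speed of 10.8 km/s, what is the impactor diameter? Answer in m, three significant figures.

Rearranging for d: d = [D / (0.0808 · 3200^0.368 · 10800^0.45 · 0.27^-0.24)]^(1/0.8).
D = 3860 m.
3200^0.368 = 19.49
10800^0.45 = 65.32
0.27^-0.24 = 1.369
Denominator = 0.0808 × 19.49 × 65.32 × 1.369 = 140.8
D / 140.8 = 3860 / 140.8 = 27.41
d = 27.41^(1/0.8) = 27.41^1.25 = 62.72 m

d ≈ 62.7 m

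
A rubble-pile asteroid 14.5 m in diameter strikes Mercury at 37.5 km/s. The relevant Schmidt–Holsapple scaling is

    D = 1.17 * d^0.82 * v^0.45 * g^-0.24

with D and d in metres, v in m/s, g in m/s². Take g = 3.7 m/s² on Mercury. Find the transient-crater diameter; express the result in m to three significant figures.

In SI units: v = 37500 m/s.
d^0.82 = 14.5^0.82 = 8.960
v^0.45 = 37500^0.45 = 114.4
g^-0.24 = 3.7^-0.24 = 0.7305
D = 1.17 × 8.960 × 114.4 × 0.7305 = 876.1 m

D ≈ 876 m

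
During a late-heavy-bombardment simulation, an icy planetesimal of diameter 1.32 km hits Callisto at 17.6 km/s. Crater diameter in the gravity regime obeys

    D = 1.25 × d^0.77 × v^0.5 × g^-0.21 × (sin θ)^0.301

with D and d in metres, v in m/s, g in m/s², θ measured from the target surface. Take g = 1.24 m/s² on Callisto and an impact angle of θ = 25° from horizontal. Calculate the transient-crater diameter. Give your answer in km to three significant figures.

D ≈ 30.9 km

In SI units: d = 1320 m, v = 17600 m/s.
d^0.77 = 1320^0.77 = 252.8
v^0.5 = 17600^0.5 = 132.7
g^-0.21 = 1.24^-0.21 = 0.9558
(sin 25°)^0.301 = 0.4226^0.301 = 0.7716
D = 1.25 × 252.8 × 132.7 × 0.9558 × 0.7716 = 30926 m
   = 30.93 km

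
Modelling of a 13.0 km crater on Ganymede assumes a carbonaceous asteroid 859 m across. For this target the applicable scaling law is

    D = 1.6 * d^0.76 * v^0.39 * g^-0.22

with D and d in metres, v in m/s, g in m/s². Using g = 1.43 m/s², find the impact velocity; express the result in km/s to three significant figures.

Rearranging for v: v = [D / (1.6 · 859^0.76 · 1.43^-0.22)]^(1/0.39).
D = 13000 m.
859^0.76 = 169.8
1.43^-0.22 = 0.9243
Denominator = 1.6 × 169.8 × 0.9243 = 251.1
D / 251.1 = 13000 / 251.1 = 51.77
v = 51.77^(1/0.39) = 51.77^2.5641 = 24835 m/s

v ≈ 24.8 km/s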